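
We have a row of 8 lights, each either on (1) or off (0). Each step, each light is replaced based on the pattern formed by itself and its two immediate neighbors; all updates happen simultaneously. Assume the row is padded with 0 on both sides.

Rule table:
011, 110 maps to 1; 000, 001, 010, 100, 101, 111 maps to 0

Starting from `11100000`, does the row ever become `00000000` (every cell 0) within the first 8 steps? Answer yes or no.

step 1: 10100000
step 2: 00000000
all cells are 0 at step 2

yes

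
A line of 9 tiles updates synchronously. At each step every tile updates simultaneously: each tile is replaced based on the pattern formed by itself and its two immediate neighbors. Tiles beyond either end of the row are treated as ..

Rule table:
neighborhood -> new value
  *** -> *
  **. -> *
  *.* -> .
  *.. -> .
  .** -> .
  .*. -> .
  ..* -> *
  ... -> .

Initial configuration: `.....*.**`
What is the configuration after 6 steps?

...*.....

....*...*
...*...*.
..*...*..
.*...*...
*...*....
...*.....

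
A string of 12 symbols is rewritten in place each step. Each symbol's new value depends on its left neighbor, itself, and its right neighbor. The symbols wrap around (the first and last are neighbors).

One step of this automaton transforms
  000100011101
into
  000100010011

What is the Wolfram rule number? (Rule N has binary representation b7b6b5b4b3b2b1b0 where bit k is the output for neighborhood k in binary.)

position 8: 111 → 0  (bit 7 = 0)
position 9: 110 → 0  (bit 6 = 0)
position 10: 101 → 1  (bit 5 = 1)
position 0: 100 → 0  (bit 4 = 0)
position 7: 011 → 1  (bit 3 = 1)
position 3: 010 → 1  (bit 2 = 1)
position 2: 001 → 0  (bit 1 = 0)
position 1: 000 → 0  (bit 0 = 0)
bits b7..b0 = 00101100 = 44

44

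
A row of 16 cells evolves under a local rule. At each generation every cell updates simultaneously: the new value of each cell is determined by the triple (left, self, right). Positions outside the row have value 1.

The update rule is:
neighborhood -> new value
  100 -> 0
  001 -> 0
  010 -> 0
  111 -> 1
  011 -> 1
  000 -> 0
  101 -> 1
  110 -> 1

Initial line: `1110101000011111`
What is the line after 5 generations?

1111100000011111

generation 1: 1111010000011111
generation 2: 1111100000011111
generation 3: 1111100000011111  (fixed point — unchanged through generation 5)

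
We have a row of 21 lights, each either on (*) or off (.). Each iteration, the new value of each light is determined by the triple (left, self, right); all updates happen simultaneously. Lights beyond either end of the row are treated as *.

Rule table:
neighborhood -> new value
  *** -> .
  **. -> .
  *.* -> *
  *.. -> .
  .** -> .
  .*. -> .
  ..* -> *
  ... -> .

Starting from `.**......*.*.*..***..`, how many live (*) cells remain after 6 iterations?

*.......*.*.*..*....*
.......*.*.*..*....*.
......*.*.*..*....*.*
.....*.*.*..*....*.*.
....*.*.*..*....*.*.*
...*.*.*..*....*.*.*.
count of *: 7

7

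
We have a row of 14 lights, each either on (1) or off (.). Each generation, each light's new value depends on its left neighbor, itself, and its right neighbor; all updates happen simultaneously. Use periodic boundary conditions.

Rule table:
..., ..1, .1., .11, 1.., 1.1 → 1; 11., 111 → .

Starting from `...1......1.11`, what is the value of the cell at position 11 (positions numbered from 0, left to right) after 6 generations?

.

1111111111111.
1............1
.1111111111111
11............
1.111111111111
.11...........
position 11 holds .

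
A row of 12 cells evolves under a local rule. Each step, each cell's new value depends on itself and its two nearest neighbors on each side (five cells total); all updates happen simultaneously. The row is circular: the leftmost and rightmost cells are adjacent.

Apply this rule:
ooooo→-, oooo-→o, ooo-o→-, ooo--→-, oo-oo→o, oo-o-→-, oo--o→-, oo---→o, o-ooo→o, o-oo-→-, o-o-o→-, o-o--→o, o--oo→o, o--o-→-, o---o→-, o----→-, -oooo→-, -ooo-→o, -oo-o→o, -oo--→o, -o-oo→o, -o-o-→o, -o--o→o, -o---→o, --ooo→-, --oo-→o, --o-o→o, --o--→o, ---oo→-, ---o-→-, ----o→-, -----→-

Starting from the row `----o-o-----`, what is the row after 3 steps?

------oooo--

----oooo----
------o-o---
------oooo--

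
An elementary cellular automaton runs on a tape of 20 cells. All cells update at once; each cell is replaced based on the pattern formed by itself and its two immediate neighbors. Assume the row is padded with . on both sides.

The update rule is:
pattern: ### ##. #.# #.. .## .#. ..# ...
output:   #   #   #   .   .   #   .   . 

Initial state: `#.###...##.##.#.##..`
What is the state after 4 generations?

...##.......##.###..

generation 1: ##.##....##.####.#..
generation 2: .##.#.....##.#####..
generation 3: ..###......##.####..
generation 4: ...##.......##.###..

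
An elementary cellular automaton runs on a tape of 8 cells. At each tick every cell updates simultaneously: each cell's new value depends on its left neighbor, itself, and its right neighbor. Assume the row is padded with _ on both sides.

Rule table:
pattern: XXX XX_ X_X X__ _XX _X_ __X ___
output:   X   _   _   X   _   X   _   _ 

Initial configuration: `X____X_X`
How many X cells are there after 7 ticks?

2

tick 1: XX___X_X
tick 2: __X__X_X
tick 3: __XX_X_X
tick 4: _____X_X
tick 5: _____X_X  (fixed point — unchanged through tick 7)
count of X: 2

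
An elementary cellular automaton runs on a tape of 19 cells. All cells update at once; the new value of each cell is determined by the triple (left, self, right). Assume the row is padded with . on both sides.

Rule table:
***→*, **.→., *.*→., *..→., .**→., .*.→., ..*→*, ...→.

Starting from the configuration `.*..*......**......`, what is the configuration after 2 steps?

*..*......*........
..*......*.........

..*......*.........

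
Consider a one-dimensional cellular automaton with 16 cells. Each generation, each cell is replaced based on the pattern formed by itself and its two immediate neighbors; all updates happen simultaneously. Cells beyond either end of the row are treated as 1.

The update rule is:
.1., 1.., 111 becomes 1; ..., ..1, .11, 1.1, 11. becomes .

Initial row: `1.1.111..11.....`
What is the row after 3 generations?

.....1...1...1..

..1..1.1...1....
1.11.1.11..11...
.....1...1...1..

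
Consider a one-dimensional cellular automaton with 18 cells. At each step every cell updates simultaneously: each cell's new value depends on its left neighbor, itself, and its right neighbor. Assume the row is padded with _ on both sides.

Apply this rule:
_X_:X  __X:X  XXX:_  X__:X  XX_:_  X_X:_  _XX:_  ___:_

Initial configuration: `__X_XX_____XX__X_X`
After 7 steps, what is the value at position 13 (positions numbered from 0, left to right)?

_XX___X___X__XXX_X
X__X_XXX_XXXX____X
XXXX_________X__XX
____X_______XXXX__
___XXX_____X____X_
__X___X___XXX__XXX
_XXX_XXX_X___XX___
position 13 holds X

X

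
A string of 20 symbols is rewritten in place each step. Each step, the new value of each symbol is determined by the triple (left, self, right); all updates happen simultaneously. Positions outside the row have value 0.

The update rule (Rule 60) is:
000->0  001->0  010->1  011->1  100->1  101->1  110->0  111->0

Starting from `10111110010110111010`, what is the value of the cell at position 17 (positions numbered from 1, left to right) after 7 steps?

step 1: 11100001011101100111
step 2: 10010001110011010100
step 3: 11011001001010111110
step 4: 10110101101111100001
step 5: 11101111011000010001
step 6: 10011000110100011001
step 7: 11010100101110010101
position 17 holds 0

0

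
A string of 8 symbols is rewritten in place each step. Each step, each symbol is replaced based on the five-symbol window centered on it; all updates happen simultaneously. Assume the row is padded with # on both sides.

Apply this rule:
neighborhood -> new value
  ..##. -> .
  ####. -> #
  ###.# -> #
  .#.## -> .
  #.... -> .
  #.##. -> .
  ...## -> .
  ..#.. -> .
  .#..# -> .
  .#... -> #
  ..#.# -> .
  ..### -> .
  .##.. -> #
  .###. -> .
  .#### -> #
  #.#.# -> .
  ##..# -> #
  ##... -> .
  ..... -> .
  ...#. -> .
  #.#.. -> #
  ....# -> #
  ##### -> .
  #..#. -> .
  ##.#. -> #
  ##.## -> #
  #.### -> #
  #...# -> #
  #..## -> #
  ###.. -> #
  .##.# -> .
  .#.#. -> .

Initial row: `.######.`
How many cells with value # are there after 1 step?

###..###
count of #: 6

6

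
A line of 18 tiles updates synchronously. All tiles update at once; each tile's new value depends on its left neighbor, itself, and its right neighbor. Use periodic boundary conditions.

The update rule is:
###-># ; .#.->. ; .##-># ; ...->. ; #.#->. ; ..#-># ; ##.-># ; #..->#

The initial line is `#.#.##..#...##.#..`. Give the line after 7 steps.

step 1: ....####.#.###..##
step 2: #..#####...#######
step 3: #########.########
step 4: #########.########  (fixed point — unchanged through step 7)

#########.########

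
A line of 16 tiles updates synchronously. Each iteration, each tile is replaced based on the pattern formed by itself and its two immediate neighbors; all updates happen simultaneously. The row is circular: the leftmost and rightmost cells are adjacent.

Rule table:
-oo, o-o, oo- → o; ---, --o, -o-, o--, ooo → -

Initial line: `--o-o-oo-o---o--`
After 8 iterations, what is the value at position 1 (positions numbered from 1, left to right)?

-

---o-oooo-------
----oo--o-------
----oo----------
----oo----------  (fixed point — unchanged through iteration 8)
position 1 holds -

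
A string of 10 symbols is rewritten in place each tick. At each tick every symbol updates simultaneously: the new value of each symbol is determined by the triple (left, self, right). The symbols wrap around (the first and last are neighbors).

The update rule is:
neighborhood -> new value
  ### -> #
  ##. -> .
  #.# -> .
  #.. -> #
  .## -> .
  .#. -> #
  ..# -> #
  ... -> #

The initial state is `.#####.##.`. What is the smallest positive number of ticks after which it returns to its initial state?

6

#.###....#
...#.####.
####..##.#
###.##....
.#....####
.#####.##.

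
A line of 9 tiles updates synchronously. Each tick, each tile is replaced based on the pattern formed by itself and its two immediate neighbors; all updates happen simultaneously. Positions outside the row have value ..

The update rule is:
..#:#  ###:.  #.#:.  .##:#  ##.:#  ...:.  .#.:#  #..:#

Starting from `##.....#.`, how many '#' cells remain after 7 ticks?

###...###
#.##.##.#
#.##.##.#  (fixed point — unchanged through tick 7)
count of #: 6

6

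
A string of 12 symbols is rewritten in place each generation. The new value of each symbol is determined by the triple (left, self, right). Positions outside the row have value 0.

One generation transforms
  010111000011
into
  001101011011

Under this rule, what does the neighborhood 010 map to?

0

At position 1 the neighborhood is 010; the next row has 0 there.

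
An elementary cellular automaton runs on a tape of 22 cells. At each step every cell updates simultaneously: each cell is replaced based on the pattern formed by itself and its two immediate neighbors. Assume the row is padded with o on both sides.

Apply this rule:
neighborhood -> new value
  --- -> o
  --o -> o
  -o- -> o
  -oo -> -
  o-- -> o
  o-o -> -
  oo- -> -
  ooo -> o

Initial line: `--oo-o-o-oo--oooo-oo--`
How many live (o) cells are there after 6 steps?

step 1: oo---o-o---oo-oo----oo
step 2: o-oooo-oooo-----oooo-o
step 3: ---oo---oo-ooooo-oo---
step 4: ooo--ooo----ooo----ooo
step 5: oo-oo-o-oooo-o-oooo-oo
step 6: o-----o--oo--o--oo---o
count of o: 8

8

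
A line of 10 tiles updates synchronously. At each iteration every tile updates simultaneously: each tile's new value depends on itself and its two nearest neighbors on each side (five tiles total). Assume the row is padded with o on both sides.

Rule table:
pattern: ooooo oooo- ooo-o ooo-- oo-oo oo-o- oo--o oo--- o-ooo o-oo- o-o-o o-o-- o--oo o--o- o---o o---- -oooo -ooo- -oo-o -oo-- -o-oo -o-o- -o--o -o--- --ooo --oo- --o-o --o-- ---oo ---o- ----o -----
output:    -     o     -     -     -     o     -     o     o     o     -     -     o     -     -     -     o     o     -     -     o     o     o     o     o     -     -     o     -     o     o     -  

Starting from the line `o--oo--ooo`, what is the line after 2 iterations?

iteration 1: --o---ooo-
iteration 2: --oo--oo--

--oo--oo--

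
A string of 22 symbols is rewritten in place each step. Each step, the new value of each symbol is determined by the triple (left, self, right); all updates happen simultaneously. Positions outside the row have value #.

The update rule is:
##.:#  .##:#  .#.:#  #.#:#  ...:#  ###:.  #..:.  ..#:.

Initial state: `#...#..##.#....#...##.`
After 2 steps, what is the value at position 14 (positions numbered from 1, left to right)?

#

step 1: #.#.#..####.##.#.#.###
step 2: #####..#..##########..
position 14 holds #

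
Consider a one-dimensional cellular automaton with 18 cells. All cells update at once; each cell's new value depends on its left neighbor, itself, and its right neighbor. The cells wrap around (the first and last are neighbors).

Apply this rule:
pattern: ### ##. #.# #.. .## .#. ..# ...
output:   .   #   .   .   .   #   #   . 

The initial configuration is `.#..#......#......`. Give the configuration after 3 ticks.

.#.##...##.#....##

##.##.....##......
.#..#....#.#.....#
.#.##...##.#....##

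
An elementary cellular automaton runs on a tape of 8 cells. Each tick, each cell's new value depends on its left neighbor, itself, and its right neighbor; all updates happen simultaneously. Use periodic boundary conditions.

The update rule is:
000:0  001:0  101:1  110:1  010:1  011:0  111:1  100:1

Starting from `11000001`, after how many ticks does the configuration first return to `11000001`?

11100000
01110000
00111000
00011100
00001110
00000111
10000011
11000001

8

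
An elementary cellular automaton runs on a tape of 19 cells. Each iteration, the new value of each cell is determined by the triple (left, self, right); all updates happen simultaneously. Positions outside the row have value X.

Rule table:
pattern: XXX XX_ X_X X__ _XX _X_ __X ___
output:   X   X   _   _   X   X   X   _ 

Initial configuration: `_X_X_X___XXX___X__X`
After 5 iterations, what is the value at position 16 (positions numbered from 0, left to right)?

_

iteration 1: _X_X_X__XXXX__XX_XX
iteration 2: _X_X_X_XXXXX_XXX_XX
iteration 3: _X_X_X_XXXXX_XXX_XX  (fixed point — unchanged through iteration 5)
position 16 holds _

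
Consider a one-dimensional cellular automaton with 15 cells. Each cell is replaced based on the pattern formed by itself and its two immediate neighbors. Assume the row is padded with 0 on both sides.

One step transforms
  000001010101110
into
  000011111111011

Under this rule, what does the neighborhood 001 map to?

1

At position 4 the neighborhood is 001; the next row has 1 there.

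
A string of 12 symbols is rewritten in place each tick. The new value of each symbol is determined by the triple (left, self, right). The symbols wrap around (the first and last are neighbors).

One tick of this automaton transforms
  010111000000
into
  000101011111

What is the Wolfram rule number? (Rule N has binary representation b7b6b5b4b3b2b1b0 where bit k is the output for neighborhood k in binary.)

position 4: 111 → 0  (bit 7 = 0)
position 5: 110 → 1  (bit 6 = 1)
position 2: 101 → 0  (bit 5 = 0)
position 6: 100 → 0  (bit 4 = 0)
position 3: 011 → 1  (bit 3 = 1)
position 1: 010 → 0  (bit 2 = 0)
position 0: 001 → 0  (bit 1 = 0)
position 7: 000 → 1  (bit 0 = 1)
bits b7..b0 = 01001001 = 73

73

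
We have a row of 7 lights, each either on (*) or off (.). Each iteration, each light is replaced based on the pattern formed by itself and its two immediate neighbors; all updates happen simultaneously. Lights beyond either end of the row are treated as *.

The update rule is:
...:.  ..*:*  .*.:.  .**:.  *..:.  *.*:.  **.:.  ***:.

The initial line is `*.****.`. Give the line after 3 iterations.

.......
......*
.....*.

.....*.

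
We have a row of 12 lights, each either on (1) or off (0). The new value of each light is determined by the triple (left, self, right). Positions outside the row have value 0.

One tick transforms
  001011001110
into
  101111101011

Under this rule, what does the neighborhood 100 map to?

1

At position 6 the neighborhood is 100; the next row has 1 there.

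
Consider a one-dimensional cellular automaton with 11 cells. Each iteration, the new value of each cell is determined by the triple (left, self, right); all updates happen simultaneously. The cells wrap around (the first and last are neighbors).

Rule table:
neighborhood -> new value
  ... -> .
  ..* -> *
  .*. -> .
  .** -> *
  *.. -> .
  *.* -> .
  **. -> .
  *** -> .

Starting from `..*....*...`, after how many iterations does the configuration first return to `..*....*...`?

.*....*....
*....*.....
....*.....*
...*.....*.
..*.....*..
.*.....*...
*.....*....
.....*....*
....*....*.
...*....*..
..*....*...

11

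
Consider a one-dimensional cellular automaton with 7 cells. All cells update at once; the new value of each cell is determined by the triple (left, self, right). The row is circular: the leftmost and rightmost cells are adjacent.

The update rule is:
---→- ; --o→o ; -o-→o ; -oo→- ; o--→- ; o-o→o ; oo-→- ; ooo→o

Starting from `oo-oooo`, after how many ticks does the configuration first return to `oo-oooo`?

tick 1: o-o-ooo
tick 2: -ooo-oo
tick 3: o-o-o--
tick 4: ooooo-o
tick 5: oooo-o-
tick 6: -oo-ooo
tick 7: o--o-o-
tick 8: o-ooooo
tick 9: -o-oooo
tick 10: ooo-oo-
tick 11: -o-o--o
tick 12: oooo-oo
tick 13: ooo-o-o
tick 14: oo-ooo-
tick 15: --o-o-o
tick 16: -oooooo
tick 17: o-oooo-
tick 18: oo-oo-o
tick 19: o-o--o-
tick 20: ooo-ooo
tick 21: oo-o-oo
tick 22: o-ooo-o
tick 23: -o-o-o-
tick 24: oooooo-
tick 25: -oooo-o
tick 26: o-oo-oo
tick 27: -o--o-o
tick 28: oo-oooo

28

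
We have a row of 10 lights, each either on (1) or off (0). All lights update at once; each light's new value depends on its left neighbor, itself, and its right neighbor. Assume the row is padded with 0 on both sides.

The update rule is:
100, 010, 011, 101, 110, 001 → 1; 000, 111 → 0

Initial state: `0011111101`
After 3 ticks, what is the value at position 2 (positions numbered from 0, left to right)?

0

0110000111
1111001101
1001111111
position 2 holds 0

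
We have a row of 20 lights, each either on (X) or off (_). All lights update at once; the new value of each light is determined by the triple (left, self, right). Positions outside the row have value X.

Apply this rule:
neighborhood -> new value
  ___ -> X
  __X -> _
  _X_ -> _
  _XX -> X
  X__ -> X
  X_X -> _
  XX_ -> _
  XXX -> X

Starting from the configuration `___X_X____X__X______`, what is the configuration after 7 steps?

XXX_XXXXXXX__XX_X_X_

XX____XXX__X__XXXXX_
X_XXX_XX_X__X_XXXX__
__XX__X___X___XXX_X_
X_X_X__XX__XX_XX____
_____X_X_X_X__X_XXX_
XXXX________X___XX__
XXX_XXXXXXX__XX_X_X_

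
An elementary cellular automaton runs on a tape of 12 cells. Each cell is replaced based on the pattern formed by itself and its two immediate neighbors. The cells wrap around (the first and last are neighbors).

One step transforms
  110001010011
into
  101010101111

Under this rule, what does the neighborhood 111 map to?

1

At position 0 the neighborhood is 111; the next row has 1 there.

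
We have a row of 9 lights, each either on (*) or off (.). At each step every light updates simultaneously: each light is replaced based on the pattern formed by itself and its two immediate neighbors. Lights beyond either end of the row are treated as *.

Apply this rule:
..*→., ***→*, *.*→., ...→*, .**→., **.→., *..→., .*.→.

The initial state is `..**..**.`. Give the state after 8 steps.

..*****..

step 1: .........
step 2: .*******.
step 3: ..*****..
step 4: ...***...
step 5: .*..*..*.
step 6: .........  (repeats step 1; period 5)
step 8: ..*****..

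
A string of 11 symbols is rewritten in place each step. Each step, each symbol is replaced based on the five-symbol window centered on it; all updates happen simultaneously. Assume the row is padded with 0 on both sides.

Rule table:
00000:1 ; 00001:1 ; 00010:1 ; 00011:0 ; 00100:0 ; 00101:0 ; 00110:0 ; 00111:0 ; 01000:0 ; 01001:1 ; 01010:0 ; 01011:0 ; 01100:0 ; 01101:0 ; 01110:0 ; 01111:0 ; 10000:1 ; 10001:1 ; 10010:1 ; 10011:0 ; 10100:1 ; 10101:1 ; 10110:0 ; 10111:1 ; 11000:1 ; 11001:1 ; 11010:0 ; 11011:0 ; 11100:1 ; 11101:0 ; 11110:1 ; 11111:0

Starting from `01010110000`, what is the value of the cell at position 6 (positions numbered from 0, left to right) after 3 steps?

0

10010001111
01100100011
00011001000
position 6 holds 0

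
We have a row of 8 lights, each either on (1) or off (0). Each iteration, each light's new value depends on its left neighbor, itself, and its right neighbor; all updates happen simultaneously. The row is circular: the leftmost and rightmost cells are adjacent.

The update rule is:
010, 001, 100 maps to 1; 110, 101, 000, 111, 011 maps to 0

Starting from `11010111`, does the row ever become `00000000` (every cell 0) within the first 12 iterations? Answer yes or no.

yes

00010000
00111000
01000100
11101110
00000000
all cells are 0 at iteration 5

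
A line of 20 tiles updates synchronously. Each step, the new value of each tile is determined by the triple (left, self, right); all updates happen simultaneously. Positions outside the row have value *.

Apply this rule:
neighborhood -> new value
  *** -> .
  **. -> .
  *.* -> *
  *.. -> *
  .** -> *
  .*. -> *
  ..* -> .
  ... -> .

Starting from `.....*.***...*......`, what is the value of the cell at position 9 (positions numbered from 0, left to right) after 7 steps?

.

*....***..*..**.....
.*...*..*.**.*.*....
***..**.***.*****...
...*.*.**..**....*..
*..*****.*.*.*...**.
.*.*....*******..*.*
*****...*......*.***
position 9 holds .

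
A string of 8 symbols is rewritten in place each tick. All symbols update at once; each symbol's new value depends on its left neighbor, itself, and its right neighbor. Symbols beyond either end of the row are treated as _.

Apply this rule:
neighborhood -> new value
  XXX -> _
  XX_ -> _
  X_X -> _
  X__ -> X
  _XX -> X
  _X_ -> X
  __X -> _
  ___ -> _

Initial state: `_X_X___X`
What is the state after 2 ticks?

_X_X_X_X

tick 1: _X_XX__X
tick 2: _X_X_X_X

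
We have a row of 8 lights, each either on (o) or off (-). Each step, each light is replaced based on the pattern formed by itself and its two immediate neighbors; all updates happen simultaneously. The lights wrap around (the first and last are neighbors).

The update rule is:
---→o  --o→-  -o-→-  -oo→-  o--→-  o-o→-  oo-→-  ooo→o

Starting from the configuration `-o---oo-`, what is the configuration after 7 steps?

---o----

---o----
oo---ooo
o--o--oo
-------o
-ooooo--
--ooo--o
---o----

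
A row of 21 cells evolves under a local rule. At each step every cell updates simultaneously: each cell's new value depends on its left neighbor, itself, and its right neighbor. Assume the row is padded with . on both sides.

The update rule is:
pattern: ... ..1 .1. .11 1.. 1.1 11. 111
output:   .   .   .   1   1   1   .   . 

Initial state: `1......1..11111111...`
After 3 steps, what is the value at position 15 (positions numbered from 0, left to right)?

.1......1.1.......1..
..1......1.1.......1.
...1......1.1.......1
position 15 holds .

.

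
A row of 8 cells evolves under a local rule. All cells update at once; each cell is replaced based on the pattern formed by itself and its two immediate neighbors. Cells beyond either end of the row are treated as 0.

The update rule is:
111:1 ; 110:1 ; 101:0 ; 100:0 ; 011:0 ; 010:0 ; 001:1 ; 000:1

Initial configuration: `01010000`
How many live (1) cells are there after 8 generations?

10000111
00111011
11011001
01001010
10010000
00100111
11001011
01010001
count of 1: 3

3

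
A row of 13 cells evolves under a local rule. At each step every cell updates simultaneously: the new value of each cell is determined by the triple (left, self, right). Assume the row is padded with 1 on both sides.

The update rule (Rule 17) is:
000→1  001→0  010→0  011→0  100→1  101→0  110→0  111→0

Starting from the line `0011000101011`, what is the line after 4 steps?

1100011111110

1000110000000
0110001111110
0001100000000
1100011111110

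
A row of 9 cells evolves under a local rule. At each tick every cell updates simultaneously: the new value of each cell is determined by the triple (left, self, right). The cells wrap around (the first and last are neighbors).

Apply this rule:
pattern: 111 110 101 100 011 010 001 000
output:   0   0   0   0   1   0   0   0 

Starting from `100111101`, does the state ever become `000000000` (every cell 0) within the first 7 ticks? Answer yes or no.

yes

000100001
000000000
all cells are 0 at tick 2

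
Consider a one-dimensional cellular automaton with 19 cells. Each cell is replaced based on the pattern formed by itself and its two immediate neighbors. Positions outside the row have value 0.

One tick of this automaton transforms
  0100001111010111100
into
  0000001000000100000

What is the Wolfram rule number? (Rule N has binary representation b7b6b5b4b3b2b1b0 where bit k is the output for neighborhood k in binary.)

8

position 7: 111 → 0  (bit 7 = 0)
position 9: 110 → 0  (bit 6 = 0)
position 10: 101 → 0  (bit 5 = 0)
position 2: 100 → 0  (bit 4 = 0)
position 6: 011 → 1  (bit 3 = 1)
position 1: 010 → 0  (bit 2 = 0)
position 0: 001 → 0  (bit 1 = 0)
position 3: 000 → 0  (bit 0 = 0)
bits b7..b0 = 00001000 = 8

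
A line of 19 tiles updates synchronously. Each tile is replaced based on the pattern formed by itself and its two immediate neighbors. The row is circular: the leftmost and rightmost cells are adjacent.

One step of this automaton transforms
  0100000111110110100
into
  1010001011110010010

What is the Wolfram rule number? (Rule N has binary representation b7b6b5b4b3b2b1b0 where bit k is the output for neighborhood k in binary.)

position 8: 111 → 1  (bit 7 = 1)
position 11: 110 → 1  (bit 6 = 1)
position 12: 101 → 0  (bit 5 = 0)
position 2: 100 → 1  (bit 4 = 1)
position 7: 011 → 0  (bit 3 = 0)
position 1: 010 → 0  (bit 2 = 0)
position 0: 001 → 1  (bit 1 = 1)
position 3: 000 → 0  (bit 0 = 0)
bits b7..b0 = 11010010 = 210

210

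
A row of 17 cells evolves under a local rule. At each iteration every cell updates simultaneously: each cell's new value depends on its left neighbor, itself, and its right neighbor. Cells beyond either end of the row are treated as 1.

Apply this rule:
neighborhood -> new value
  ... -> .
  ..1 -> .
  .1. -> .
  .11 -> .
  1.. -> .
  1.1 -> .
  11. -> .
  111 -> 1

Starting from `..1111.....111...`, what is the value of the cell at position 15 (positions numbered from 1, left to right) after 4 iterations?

...11.......1....
.................
.................  (fixed point — unchanged through iteration 4)
position 15 holds .

.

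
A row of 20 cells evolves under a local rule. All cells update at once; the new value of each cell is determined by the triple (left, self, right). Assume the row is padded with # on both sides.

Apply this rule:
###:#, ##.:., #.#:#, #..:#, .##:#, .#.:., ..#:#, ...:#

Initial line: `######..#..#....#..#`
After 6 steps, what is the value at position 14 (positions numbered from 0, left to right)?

#####.##.##.####.###
####.##.##.####.####
###.##.##.####.#####
##.##.##.####.######
#.##.##.####.#######
.##.##.####.########
position 14 holds #

#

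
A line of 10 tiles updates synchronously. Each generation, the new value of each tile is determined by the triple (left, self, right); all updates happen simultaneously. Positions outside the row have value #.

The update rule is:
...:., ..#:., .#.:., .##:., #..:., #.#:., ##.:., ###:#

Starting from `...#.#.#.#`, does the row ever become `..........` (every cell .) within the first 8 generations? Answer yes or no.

..........
all cells are . at generation 1

yes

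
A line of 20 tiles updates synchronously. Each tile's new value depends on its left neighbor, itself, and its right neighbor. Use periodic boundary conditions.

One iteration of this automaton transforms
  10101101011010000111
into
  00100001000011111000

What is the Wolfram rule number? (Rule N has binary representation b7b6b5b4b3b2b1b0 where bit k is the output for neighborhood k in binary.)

23

position 18: 111 → 0  (bit 7 = 0)
position 0: 110 → 0  (bit 6 = 0)
position 1: 101 → 0  (bit 5 = 0)
position 13: 100 → 1  (bit 4 = 1)
position 4: 011 → 0  (bit 3 = 0)
position 2: 010 → 1  (bit 2 = 1)
position 16: 001 → 1  (bit 1 = 1)
position 14: 000 → 1  (bit 0 = 1)
bits b7..b0 = 00010111 = 23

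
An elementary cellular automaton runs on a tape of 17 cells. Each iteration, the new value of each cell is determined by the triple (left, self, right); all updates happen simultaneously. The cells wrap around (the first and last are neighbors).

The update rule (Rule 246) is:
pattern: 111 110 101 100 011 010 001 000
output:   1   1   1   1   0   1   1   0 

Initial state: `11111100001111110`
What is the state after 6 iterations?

11111011111111101

01111110010111111
10111111111011111
11011111111101111
11101111111110111
11110111111111011
11111011111111101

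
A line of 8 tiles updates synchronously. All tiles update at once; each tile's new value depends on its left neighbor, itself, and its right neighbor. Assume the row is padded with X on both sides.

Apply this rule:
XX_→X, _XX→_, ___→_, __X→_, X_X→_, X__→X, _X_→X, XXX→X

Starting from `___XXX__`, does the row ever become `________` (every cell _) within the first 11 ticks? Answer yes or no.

no

X___XXX_
XX___XX_
XXX___X_
XXXX__X_
XXXXX_X_
XXXXX_X_  (fixed point — unchanged through tick 11)
tick 11 is XXXXX_X_, still not uniform _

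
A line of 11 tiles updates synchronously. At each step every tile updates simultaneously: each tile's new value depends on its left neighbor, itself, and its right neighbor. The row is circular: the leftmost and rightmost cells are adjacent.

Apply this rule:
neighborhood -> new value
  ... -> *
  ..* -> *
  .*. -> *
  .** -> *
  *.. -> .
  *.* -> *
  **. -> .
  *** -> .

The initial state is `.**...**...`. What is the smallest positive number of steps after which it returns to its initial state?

22

step 1: **..***..**
step 2: ...**...**.
step 3: ****..***..
step 4: *....**...*
step 5: ..****..***
step 6: .**....**..
step 7: **..****..*
step 8: ...**....**
step 9: .***..****.
step 10: **...**....
step 11: *..***..***
step 12: ..**...**..
step 13: ***..***..*
step 14: ....**...**
step 15: .****..***.
step 16: **....**...
step 17: *..****..**
step 18: ..**....**.
step 19: ***..****..
step 20: *...**....*
step 21: ..***..****
step 22: .**...**...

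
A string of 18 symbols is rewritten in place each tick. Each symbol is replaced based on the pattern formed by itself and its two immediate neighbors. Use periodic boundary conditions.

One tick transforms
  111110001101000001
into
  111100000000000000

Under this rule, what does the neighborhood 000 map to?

0

At position 6 the neighborhood is 000; the next row has 0 there.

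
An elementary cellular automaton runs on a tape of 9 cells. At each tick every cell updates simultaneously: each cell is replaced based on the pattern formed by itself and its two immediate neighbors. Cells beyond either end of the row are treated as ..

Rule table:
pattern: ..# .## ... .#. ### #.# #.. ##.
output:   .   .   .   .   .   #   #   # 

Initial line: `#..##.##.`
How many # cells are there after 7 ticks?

1

.#..##.##
..#..##.#
...#..##.
....#..##
.....#..#
......#..
.......#.
count of #: 1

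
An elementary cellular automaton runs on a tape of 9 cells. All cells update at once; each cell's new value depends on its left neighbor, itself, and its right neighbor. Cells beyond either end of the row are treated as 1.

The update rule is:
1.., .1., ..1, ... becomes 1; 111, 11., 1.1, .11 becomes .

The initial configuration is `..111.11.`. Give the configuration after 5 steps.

step 1: 11.......
step 2: ..1111111
step 3: 11.......  (repeats step 1; period 2)
step 5: 11.......

11.......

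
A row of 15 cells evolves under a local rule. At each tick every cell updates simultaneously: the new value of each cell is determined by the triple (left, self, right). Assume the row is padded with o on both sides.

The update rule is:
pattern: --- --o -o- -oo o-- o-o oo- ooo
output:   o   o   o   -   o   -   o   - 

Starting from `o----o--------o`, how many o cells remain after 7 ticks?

14

tick 1: oooooooooooooo-
tick 2: -------------o-
tick 3: oooooooooooooo-  (repeats tick 1; period 2)
tick 7: oooooooooooooo-
count of o: 14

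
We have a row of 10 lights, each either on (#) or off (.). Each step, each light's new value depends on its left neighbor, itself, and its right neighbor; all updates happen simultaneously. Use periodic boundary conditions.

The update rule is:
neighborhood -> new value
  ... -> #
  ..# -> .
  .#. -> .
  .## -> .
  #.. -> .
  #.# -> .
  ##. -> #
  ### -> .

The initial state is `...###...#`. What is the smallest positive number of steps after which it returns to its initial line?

step 1: .#...#.#..
step 2: ...#.....#
step 3: .#...###..
step 4: ...#...#.#
step 5: .#...#....
step 6: ...#...###
step 7: .#...#...#
step 8: ...#...#..
step 9: ##...#...#
step 10: .#.#...#..
step 11: .....#...#
step 12: .###...#..
step 13: ...#.#...#
step 14: .#.....#..
step 15: ...###...#

15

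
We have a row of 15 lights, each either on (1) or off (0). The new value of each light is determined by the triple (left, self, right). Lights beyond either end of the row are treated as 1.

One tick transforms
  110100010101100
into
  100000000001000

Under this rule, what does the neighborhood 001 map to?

0

At position 6 the neighborhood is 001; the next row has 0 there.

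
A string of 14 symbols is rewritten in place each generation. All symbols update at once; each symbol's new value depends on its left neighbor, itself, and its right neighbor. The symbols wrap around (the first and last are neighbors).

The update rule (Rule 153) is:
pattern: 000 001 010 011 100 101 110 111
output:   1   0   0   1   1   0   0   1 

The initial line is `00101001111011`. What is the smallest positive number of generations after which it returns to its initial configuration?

generation 1: 10000101110010
generation 2: 01110001101000
generation 3: 01101101000111
generation 4: 01001000110110
generation 5: 00100110100101
generation 6: 10010100010000
generation 7: 01000011001110
generation 8: 00111010101101
generation 9: 10110000001000
generation 10: 00101111100110
generation 11: 10001111010101
generation 12: 01101110000001
generation 13: 01001101111100
generation 14: 00101001111011

14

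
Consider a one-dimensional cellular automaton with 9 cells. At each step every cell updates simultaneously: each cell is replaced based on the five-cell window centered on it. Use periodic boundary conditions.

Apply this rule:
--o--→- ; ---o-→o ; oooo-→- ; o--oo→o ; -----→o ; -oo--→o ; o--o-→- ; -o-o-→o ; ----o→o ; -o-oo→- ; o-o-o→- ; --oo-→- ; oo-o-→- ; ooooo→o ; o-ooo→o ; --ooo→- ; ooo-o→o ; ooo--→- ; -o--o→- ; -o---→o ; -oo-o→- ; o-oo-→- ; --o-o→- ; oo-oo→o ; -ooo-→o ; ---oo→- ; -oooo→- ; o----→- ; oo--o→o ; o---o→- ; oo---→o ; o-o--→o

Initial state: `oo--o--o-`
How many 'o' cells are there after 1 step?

2

-oo------
count of o: 2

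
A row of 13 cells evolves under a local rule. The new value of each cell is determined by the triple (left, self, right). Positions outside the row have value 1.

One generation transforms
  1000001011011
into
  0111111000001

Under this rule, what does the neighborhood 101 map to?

At position 7 the neighborhood is 101; the next row has 0 there.

0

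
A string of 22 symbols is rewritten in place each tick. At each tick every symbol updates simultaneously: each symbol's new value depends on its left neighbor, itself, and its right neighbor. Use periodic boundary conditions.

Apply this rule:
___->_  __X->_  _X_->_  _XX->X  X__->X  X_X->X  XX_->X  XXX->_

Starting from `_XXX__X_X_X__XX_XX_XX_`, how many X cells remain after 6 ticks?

13

tick 1: _X_XX__X_X_X_XXXXXXXXX
tick 2: X_XXXX__X_X_XX_______X
tick 3: XXX__XX__X_XXXX______X
tick 4: __XX_XXX__XX__XX_____X
tick 5: X_XXXX_XX_XXX_XXX_____
tick 6: _XX__XXXXXX_XXX_XX____
count of X: 13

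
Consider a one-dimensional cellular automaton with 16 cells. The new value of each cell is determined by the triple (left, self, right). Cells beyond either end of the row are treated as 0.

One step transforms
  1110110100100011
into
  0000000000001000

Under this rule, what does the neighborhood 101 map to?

At position 3 the neighborhood is 101; the next row has 0 there.

0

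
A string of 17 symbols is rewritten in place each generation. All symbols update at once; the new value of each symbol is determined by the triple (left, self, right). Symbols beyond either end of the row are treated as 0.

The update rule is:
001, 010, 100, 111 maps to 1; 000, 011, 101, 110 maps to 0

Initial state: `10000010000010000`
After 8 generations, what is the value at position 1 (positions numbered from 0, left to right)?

11000111000111000
00101010101010100
01101010101010110
10001010101010001
11011010101011011
00000010101000000
00000110101100000
00001000100010000
position 1 holds 0

0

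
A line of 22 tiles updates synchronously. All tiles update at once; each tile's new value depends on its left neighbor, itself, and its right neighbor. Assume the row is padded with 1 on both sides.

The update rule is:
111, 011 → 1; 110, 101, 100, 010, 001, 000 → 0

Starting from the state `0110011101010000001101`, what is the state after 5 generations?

0100011000000000001001
0000010000000000000001
0000000000000000000001
0000000000000000000001  (fixed point — unchanged through generation 5)

0000000000000000000001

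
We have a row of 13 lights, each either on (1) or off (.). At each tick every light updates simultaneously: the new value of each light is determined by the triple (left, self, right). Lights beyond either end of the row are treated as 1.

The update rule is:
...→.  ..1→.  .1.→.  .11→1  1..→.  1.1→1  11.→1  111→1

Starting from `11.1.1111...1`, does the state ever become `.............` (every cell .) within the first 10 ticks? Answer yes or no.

111.11111...1
111111111...1
111111111...1  (fixed point — unchanged through tick 10)
tick 10 is 111111111...1, still not uniform .

no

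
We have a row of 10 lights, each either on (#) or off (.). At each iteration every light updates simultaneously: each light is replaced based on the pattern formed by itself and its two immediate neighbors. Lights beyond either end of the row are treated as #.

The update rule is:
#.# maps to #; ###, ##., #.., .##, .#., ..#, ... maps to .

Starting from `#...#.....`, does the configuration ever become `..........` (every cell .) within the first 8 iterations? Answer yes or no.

yes

..........
all cells are . at iteration 1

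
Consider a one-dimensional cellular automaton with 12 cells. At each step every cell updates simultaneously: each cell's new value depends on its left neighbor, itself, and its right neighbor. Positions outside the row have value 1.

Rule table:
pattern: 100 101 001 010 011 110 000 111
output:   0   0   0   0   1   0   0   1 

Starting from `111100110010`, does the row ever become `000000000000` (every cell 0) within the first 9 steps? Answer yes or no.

yes

111000100000
110000000000
100000000000
000000000000
all cells are 0 at step 4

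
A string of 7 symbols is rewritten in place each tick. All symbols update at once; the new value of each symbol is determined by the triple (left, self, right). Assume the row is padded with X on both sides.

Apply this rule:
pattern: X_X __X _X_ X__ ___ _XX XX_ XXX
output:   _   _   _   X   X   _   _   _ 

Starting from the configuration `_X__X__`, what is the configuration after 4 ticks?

__X____

__X__X_
X__X___
_X__XX_
__X____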